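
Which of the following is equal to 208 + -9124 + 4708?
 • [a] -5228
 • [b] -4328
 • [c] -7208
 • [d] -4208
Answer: d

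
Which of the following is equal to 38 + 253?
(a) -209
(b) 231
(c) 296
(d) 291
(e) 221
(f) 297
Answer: d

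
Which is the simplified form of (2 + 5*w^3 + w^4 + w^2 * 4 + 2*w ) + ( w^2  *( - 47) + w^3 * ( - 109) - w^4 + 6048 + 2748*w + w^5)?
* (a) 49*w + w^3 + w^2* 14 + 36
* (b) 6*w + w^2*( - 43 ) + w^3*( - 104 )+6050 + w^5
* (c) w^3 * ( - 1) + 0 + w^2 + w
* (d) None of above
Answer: d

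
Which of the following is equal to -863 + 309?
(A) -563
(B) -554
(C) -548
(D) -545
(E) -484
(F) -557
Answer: B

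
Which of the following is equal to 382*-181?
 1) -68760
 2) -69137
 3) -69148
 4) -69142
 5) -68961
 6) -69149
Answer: 4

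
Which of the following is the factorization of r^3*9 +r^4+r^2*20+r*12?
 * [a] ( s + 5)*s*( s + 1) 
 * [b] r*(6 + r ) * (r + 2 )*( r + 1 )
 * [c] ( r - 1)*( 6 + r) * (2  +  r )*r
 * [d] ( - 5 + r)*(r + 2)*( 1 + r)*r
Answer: b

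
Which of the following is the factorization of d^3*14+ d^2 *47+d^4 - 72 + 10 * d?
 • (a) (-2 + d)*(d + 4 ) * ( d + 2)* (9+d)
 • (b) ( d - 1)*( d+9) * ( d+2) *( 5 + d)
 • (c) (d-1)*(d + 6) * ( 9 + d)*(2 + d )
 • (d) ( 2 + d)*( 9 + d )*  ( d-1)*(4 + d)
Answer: d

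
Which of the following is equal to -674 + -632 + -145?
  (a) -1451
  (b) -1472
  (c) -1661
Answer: a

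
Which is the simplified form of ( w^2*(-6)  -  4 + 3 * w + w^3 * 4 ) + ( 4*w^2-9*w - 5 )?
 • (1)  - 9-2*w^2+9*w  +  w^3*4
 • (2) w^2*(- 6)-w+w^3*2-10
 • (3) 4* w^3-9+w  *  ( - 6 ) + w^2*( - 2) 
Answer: 3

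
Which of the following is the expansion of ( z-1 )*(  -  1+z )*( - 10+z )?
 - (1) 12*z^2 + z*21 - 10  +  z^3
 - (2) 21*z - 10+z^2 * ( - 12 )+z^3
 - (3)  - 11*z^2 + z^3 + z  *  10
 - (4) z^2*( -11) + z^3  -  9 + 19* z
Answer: 2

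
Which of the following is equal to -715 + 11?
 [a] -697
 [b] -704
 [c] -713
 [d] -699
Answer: b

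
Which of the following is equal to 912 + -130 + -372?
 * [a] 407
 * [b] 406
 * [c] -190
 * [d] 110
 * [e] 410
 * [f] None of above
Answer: e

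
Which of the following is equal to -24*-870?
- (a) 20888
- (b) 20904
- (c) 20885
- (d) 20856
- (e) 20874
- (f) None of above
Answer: f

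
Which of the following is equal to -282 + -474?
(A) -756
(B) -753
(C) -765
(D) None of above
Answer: A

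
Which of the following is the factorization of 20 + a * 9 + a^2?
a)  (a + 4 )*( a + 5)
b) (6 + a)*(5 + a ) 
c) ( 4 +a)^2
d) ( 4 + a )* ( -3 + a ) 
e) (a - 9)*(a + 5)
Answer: a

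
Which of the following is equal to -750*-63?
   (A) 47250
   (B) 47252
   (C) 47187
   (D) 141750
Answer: A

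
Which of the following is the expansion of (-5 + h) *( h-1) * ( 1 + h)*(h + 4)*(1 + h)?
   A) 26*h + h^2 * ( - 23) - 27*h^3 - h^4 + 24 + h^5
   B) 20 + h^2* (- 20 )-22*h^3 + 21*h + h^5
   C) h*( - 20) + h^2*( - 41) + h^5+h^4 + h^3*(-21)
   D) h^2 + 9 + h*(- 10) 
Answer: B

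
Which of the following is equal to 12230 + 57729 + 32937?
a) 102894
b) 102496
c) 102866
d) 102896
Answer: d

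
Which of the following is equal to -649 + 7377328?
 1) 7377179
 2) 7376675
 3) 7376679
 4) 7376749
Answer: 3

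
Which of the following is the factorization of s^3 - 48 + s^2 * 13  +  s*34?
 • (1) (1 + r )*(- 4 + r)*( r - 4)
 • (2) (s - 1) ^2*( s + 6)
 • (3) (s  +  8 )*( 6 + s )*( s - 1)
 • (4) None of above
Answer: 3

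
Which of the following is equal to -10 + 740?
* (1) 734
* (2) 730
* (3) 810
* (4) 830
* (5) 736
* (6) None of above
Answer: 2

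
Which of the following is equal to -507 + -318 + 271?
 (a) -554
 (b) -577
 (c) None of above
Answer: a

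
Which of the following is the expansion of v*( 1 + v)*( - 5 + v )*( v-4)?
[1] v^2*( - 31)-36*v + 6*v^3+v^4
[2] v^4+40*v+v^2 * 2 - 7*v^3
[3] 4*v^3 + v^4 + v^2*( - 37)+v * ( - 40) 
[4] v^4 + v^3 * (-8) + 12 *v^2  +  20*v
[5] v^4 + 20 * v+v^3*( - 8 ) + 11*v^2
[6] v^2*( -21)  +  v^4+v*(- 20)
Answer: 5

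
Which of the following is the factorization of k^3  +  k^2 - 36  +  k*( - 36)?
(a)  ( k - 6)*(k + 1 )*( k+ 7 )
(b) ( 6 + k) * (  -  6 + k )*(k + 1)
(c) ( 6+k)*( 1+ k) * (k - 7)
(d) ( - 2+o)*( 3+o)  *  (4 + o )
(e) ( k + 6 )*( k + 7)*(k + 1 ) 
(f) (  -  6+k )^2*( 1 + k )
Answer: b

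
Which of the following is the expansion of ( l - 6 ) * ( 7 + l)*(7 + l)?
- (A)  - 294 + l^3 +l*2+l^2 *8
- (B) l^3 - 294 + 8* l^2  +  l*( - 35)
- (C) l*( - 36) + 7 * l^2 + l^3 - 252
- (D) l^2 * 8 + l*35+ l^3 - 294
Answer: B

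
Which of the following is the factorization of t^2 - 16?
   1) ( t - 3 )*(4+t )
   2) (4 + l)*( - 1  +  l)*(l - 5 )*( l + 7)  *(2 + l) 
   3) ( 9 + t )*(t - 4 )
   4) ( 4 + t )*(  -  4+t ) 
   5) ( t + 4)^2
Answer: 4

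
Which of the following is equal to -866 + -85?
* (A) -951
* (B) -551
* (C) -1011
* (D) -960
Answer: A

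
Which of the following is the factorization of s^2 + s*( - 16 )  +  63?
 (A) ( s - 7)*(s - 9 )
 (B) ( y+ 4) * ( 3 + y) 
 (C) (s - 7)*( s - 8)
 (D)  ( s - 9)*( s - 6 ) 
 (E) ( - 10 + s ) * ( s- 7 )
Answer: A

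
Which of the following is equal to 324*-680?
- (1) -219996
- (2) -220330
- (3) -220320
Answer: 3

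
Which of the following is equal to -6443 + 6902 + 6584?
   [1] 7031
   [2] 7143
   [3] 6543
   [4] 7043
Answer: 4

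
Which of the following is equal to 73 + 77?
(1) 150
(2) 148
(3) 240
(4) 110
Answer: 1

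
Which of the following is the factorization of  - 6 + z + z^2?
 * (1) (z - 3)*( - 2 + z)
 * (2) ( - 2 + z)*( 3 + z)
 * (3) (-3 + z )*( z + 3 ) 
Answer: 2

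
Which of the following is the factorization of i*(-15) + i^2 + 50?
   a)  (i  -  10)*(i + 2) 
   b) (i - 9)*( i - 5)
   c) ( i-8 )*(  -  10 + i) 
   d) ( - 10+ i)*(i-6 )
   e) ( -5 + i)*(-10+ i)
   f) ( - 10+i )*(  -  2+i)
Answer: e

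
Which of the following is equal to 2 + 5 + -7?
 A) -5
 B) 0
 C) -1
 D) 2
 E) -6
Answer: B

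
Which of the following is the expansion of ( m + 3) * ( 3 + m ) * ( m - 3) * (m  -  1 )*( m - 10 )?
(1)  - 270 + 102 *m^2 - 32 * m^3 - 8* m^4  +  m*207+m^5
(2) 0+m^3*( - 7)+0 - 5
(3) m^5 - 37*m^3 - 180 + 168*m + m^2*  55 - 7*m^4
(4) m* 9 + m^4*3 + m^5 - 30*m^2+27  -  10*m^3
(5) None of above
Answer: 1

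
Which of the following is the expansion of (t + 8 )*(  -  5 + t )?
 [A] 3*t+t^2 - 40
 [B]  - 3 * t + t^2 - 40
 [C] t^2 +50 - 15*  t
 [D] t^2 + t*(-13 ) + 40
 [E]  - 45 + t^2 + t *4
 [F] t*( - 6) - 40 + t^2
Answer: A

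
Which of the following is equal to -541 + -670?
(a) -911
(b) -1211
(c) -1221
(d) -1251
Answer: b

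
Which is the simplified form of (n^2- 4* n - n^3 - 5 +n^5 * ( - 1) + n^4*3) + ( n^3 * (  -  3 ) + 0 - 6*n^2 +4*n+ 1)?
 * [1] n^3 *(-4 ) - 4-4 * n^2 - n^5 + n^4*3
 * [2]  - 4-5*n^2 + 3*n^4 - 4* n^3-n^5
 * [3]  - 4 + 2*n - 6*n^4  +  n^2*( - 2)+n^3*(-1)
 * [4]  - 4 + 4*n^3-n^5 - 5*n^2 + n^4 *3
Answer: 2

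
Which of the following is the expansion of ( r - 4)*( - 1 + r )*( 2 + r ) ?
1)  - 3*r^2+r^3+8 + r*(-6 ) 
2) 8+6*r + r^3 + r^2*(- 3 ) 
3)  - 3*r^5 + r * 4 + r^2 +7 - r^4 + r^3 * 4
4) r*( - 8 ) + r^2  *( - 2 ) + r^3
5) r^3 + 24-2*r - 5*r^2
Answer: 1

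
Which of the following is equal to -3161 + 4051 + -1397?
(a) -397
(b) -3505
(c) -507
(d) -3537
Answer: c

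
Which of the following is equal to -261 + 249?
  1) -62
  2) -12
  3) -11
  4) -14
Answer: 2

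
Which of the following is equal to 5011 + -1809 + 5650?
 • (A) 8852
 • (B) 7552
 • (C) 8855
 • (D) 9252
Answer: A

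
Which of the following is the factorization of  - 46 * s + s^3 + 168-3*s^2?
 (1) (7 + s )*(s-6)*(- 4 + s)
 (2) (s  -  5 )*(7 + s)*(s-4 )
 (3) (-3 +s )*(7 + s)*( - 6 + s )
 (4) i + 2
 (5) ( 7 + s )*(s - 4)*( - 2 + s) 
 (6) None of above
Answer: 1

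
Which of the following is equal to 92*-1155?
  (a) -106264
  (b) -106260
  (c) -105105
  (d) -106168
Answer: b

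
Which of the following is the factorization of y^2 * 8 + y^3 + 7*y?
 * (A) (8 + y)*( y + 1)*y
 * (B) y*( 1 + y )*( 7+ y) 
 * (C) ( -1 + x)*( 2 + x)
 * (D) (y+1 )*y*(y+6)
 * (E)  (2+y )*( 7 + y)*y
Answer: B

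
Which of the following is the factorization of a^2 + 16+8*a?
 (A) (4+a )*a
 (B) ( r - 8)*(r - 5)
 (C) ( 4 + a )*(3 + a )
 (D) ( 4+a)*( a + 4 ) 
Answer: D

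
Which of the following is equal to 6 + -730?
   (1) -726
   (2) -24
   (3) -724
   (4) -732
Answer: 3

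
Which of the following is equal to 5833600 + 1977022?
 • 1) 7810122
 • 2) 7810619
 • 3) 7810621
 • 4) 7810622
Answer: 4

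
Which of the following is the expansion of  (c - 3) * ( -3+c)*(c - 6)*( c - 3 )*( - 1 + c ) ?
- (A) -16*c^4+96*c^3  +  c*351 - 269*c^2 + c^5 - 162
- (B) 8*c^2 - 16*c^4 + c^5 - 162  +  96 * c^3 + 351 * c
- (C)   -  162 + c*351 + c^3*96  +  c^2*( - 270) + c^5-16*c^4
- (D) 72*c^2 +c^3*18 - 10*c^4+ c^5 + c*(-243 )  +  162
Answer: C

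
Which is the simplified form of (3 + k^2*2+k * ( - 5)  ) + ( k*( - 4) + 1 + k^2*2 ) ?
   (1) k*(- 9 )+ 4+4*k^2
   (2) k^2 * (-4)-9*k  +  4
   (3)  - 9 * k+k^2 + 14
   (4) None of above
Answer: 1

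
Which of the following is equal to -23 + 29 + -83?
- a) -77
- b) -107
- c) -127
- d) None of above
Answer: a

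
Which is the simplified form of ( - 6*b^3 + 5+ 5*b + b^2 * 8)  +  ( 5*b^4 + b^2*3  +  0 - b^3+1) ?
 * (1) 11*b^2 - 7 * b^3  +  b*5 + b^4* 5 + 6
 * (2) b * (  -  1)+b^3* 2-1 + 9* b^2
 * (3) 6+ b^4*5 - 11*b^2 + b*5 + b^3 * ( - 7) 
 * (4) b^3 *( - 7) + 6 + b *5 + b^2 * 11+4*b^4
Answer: 1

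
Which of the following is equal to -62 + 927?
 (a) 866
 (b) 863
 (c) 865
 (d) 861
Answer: c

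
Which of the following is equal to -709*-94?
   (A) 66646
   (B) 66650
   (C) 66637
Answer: A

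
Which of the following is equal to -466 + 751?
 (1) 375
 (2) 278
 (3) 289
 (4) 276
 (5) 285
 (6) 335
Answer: 5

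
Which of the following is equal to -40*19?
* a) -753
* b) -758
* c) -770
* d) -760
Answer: d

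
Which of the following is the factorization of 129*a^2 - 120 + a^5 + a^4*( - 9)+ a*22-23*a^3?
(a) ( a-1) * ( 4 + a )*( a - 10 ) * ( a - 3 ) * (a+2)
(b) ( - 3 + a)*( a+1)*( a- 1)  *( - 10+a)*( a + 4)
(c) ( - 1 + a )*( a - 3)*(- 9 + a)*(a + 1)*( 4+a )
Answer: b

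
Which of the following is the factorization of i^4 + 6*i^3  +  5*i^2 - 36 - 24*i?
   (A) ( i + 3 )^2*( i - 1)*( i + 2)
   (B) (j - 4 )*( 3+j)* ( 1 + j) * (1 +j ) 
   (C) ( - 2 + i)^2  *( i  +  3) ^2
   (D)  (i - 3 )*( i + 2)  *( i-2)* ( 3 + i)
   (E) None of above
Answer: E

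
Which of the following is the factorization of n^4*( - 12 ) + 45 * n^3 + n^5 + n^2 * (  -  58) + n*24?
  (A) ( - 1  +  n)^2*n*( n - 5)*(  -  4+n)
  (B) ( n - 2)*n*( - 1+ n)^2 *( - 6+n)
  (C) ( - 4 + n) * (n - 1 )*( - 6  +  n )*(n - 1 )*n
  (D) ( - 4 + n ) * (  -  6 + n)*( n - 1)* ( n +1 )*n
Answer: C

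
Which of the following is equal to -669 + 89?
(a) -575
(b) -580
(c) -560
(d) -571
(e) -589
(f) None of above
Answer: b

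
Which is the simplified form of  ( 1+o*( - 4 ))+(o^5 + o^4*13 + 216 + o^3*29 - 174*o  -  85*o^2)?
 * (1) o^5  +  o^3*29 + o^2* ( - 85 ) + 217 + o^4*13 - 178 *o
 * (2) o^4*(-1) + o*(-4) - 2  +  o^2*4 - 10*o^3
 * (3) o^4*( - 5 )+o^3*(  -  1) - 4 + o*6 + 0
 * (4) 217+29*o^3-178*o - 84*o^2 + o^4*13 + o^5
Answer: 1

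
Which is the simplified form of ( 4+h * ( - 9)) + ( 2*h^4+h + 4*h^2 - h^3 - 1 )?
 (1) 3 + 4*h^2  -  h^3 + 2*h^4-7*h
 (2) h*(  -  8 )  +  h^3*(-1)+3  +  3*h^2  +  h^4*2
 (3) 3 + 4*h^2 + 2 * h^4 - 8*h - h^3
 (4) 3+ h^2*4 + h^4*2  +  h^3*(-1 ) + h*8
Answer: 3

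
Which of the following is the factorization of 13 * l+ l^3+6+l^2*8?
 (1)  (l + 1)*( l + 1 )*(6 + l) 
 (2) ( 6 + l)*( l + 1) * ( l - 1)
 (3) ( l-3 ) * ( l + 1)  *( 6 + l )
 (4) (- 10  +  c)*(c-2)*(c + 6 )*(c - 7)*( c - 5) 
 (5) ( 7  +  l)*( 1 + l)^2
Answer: 1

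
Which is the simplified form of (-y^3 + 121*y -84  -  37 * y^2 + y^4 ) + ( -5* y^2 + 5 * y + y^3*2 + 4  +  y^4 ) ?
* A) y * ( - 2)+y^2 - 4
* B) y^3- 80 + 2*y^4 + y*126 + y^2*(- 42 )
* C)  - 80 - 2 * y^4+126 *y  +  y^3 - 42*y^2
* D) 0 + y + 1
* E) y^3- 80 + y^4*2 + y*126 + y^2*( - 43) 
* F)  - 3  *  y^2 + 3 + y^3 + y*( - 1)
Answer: B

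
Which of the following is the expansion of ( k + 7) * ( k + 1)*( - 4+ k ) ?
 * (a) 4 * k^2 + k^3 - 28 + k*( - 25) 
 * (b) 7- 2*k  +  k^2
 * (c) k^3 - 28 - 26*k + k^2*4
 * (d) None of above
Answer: a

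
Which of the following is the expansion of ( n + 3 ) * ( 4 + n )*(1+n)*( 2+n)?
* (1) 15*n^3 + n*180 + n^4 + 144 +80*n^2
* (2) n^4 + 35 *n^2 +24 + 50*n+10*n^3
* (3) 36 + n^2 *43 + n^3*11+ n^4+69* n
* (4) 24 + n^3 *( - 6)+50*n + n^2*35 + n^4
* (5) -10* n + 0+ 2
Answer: 2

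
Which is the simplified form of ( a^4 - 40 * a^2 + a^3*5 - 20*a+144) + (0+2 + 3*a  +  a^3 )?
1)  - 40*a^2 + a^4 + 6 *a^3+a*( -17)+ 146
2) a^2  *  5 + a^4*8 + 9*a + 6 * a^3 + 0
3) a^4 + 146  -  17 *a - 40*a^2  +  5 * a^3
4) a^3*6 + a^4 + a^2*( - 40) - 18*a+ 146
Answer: 1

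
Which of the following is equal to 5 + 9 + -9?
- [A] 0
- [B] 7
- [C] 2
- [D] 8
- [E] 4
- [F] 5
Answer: F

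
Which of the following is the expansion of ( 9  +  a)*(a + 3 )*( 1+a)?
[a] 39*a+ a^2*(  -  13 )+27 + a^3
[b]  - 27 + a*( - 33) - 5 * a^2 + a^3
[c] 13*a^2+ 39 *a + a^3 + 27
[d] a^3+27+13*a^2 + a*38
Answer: c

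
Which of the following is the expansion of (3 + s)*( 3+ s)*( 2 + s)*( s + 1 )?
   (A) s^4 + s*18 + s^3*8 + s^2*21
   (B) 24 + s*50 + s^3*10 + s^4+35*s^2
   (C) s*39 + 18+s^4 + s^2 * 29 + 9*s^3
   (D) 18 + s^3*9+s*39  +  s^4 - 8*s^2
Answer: C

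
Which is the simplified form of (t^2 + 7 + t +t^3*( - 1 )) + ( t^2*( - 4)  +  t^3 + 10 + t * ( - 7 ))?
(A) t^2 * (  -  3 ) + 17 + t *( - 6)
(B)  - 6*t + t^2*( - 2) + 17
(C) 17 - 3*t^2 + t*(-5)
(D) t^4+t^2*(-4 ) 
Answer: A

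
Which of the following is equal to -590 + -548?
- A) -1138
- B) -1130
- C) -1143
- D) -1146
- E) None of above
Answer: A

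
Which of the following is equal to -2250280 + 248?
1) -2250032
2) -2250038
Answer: 1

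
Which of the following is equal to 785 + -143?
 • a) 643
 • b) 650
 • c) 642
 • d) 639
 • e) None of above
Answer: c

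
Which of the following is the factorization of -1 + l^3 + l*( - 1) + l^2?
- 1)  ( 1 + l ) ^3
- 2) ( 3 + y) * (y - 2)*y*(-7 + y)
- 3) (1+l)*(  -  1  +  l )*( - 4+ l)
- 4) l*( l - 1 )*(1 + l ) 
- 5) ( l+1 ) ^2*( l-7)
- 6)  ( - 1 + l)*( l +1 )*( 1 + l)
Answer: 6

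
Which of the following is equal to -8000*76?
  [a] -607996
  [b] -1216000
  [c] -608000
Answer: c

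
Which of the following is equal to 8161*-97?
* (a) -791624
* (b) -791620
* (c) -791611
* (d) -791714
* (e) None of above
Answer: e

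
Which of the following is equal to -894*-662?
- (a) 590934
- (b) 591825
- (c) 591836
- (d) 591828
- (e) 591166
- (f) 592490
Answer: d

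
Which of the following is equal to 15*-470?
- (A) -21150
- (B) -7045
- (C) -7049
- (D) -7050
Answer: D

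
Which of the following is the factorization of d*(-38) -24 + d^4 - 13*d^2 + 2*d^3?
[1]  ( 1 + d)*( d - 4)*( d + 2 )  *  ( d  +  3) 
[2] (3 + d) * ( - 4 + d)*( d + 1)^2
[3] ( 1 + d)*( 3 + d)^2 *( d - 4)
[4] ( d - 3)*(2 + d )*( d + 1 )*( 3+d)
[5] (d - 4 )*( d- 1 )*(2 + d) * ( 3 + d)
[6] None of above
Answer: 1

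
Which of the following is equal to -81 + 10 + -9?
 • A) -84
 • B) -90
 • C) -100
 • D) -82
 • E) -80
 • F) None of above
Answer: E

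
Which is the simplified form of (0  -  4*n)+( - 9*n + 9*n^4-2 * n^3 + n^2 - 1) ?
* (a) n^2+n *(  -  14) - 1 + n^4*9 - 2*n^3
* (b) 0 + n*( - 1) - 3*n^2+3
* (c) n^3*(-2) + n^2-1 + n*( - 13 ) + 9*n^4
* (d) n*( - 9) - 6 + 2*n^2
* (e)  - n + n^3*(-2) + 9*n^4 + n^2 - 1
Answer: c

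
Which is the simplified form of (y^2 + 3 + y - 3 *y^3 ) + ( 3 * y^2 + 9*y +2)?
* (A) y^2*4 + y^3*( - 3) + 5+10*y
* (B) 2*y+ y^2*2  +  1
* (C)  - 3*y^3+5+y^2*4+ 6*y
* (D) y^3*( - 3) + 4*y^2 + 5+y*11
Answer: A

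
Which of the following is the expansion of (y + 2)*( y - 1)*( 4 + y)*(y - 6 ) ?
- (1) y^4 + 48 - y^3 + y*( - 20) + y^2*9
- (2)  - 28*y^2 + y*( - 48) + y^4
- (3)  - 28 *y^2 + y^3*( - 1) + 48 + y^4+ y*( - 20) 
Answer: 3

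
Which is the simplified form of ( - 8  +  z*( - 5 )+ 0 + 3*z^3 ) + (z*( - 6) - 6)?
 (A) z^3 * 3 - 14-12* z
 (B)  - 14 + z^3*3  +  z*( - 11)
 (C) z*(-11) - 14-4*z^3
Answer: B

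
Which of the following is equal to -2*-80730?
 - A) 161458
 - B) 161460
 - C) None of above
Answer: B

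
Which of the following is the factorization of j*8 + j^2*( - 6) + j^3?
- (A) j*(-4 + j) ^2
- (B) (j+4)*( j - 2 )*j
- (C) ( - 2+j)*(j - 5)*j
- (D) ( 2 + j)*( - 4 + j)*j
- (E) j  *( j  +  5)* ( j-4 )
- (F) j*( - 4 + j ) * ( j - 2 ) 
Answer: F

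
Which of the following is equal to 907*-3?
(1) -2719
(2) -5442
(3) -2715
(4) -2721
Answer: 4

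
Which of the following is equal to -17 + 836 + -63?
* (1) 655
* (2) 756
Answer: 2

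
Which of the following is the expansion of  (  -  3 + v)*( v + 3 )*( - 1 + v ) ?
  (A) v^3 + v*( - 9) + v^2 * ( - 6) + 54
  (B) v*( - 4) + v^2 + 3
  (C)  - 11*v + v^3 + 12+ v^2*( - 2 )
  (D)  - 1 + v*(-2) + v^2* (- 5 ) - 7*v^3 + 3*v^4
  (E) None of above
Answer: E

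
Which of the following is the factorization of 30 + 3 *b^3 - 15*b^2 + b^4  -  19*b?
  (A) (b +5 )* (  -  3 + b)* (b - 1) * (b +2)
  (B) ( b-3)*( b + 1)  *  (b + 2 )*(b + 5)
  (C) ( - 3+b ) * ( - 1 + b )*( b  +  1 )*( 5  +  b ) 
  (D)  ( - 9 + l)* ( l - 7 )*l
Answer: A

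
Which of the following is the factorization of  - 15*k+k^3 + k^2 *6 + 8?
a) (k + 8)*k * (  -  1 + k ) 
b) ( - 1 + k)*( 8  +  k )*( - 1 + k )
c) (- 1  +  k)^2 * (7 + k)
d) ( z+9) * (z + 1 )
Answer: b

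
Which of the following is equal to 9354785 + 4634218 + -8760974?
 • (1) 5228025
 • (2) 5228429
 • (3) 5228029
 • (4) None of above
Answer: 3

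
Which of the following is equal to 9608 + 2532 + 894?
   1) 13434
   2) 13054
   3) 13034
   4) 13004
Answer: 3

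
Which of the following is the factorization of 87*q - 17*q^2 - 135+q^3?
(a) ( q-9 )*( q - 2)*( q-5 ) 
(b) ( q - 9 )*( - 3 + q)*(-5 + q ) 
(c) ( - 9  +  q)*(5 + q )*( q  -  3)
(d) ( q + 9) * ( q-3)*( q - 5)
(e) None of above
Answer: b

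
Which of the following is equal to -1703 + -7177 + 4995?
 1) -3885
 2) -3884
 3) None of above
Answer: 1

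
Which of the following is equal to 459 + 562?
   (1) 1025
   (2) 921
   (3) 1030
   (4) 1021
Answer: 4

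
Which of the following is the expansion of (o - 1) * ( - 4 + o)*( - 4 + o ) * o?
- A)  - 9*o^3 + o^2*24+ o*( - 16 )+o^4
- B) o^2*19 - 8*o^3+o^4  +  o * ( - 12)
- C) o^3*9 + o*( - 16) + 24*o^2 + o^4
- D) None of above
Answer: A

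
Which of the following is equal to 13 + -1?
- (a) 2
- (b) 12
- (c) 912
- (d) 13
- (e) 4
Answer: b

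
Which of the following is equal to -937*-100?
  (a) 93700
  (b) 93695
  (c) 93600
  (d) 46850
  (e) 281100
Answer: a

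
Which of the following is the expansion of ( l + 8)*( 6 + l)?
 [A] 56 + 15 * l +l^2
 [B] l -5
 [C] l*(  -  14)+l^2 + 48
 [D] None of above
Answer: D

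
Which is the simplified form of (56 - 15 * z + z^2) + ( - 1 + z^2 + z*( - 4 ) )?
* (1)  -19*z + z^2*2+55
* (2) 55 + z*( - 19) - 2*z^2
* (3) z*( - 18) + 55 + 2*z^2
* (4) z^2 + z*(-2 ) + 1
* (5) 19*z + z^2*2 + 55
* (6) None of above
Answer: 1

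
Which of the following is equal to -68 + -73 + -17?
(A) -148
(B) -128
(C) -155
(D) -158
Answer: D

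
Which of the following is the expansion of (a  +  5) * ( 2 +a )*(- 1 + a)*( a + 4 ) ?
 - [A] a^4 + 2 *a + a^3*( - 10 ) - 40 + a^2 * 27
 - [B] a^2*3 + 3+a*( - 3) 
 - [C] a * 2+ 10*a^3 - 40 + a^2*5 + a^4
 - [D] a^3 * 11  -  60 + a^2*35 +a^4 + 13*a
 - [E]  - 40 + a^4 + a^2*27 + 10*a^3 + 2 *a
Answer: E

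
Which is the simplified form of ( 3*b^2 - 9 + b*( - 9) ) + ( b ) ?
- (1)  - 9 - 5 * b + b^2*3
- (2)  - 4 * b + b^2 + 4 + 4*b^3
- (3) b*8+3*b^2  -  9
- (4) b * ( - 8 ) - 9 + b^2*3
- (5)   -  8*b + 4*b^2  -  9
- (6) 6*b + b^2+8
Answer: 4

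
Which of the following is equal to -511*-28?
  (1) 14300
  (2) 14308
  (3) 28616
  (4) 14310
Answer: 2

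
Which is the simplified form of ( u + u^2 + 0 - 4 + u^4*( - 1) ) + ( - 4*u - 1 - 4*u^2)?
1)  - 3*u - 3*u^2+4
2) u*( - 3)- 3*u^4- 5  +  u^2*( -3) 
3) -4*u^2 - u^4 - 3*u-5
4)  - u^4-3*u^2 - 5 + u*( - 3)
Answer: 4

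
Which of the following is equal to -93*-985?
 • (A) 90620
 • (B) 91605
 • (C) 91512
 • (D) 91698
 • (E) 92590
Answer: B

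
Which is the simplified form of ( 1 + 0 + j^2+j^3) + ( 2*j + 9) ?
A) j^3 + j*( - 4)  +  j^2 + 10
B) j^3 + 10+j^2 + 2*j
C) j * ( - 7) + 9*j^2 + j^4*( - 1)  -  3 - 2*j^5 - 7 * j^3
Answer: B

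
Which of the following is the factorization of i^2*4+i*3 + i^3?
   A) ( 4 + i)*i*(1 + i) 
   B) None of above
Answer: B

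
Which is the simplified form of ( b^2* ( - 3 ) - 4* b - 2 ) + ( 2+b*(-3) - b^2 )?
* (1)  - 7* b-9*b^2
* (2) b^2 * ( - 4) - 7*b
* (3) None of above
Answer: 2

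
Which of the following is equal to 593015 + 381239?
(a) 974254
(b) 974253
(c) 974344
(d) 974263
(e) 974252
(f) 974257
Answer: a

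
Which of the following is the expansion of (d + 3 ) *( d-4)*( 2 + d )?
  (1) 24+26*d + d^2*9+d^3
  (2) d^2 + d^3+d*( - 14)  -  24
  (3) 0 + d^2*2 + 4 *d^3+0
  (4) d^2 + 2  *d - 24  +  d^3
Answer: 2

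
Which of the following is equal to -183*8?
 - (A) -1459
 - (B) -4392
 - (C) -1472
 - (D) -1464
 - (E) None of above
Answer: D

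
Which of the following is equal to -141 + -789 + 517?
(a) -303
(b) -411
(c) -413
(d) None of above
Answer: c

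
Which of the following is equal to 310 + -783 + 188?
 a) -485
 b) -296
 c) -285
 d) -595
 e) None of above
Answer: c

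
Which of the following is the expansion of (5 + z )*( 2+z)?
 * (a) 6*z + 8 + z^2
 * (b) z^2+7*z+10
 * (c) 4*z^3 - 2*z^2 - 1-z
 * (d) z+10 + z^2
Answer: b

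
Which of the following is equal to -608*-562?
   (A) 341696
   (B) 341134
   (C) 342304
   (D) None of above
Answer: A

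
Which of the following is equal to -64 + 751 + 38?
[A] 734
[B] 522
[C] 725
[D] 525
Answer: C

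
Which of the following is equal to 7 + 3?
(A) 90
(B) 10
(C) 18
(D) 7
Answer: B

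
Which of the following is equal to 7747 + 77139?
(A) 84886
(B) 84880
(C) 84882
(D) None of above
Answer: A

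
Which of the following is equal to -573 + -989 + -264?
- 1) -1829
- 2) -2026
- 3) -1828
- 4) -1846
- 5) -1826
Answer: 5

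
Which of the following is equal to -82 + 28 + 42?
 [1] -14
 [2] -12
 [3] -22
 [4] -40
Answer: 2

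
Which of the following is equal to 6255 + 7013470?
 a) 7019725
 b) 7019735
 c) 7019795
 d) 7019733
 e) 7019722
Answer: a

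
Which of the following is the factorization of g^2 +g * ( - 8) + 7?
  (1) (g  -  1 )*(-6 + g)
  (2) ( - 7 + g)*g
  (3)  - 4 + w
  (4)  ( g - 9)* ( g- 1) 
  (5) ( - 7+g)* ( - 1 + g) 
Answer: 5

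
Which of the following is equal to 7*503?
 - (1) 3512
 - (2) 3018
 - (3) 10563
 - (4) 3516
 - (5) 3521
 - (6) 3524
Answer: 5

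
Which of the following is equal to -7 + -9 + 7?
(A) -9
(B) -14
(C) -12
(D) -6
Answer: A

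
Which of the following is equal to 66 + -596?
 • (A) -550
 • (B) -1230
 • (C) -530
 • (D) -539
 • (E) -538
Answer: C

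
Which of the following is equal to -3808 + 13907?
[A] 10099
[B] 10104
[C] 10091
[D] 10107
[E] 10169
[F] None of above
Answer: A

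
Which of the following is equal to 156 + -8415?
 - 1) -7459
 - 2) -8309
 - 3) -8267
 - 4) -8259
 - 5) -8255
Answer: 4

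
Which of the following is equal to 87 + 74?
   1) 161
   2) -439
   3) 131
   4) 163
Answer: 1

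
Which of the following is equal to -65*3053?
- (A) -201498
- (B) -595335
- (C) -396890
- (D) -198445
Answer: D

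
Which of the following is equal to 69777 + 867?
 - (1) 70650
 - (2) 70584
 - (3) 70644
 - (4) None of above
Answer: 3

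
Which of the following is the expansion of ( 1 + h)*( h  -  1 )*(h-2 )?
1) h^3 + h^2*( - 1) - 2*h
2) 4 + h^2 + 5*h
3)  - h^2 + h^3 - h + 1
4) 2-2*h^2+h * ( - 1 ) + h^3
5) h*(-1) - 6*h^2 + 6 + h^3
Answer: 4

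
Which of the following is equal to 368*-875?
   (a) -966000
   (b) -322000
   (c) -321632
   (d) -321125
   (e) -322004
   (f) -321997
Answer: b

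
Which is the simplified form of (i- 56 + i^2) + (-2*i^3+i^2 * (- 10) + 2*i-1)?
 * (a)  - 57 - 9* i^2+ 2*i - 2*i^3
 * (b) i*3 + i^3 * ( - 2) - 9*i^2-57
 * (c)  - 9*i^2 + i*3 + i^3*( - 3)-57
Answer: b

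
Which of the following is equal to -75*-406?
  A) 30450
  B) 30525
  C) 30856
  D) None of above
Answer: A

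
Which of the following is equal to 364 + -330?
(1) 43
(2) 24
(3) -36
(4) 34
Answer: 4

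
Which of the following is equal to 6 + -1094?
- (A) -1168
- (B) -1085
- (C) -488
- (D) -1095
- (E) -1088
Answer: E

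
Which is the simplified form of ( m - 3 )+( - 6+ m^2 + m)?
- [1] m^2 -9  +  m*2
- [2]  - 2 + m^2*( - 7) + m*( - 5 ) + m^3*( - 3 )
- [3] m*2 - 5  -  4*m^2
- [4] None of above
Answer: 1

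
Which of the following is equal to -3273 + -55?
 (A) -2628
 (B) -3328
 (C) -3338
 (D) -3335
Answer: B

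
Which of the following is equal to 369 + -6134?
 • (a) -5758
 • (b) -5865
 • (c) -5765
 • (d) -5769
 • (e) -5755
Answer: c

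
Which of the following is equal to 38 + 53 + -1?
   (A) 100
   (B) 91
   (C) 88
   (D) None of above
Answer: D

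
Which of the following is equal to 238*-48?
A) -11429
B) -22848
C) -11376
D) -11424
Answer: D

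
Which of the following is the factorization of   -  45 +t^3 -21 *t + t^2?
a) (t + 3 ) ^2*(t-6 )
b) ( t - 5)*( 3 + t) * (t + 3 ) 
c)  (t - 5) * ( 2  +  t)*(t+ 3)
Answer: b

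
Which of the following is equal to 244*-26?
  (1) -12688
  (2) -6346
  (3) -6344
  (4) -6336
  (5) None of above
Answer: 3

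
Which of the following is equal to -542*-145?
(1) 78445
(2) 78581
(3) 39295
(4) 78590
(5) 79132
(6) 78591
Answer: 4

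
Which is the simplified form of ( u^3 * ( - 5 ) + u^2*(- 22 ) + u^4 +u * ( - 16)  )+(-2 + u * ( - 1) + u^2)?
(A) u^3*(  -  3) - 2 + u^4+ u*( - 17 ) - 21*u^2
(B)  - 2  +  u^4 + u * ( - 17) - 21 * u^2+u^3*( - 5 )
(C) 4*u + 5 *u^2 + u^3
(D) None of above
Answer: B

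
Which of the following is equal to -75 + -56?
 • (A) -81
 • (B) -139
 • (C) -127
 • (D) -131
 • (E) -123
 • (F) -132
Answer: D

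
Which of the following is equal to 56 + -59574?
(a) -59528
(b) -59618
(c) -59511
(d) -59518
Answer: d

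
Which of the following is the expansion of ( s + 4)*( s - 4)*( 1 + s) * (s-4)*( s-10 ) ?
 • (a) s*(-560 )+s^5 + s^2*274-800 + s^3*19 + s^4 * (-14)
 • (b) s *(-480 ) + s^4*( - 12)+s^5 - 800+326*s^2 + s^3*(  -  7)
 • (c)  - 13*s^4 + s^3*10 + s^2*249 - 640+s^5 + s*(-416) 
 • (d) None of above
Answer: d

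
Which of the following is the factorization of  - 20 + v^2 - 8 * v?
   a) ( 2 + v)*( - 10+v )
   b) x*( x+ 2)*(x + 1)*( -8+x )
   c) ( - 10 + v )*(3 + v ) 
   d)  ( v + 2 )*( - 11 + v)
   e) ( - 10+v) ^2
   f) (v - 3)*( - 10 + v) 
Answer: a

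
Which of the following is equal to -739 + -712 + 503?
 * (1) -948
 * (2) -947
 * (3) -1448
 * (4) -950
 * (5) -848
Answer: 1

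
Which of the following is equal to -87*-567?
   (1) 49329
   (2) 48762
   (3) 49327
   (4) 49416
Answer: 1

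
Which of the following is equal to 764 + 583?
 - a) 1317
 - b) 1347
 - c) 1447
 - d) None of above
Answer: b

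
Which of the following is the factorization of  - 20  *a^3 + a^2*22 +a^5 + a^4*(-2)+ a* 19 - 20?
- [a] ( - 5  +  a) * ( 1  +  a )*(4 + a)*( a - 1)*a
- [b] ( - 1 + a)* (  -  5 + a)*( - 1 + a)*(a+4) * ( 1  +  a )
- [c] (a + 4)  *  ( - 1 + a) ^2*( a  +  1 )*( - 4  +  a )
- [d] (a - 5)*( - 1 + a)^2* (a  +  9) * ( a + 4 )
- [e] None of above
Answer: b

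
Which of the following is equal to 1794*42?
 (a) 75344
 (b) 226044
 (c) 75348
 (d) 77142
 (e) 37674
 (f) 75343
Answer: c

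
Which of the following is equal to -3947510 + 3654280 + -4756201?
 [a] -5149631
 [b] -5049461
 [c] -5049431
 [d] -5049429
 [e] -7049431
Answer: c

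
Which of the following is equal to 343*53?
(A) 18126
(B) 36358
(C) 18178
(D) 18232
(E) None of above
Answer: E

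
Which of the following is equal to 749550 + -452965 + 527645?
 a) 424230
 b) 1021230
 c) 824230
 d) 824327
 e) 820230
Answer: c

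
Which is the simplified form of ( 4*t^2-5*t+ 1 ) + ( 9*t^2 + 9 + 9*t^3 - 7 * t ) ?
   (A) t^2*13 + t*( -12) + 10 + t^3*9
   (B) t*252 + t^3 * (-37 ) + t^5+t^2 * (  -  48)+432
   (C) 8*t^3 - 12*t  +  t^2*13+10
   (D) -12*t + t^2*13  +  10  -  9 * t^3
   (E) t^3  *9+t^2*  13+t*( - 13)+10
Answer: A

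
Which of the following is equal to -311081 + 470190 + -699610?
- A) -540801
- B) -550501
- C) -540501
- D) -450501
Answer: C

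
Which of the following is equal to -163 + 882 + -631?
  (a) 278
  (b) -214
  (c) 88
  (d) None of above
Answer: c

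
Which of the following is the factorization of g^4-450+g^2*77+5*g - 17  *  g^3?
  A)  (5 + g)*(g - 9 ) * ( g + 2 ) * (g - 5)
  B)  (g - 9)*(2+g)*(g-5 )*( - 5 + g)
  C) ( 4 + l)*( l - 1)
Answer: B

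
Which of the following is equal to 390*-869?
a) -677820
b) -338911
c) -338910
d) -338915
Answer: c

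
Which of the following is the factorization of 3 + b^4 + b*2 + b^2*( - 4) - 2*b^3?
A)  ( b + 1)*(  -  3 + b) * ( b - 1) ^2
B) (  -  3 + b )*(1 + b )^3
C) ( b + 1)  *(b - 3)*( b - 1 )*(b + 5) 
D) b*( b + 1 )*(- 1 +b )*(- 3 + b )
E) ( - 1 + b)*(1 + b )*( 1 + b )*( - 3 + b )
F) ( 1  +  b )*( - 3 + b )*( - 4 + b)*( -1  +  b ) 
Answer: E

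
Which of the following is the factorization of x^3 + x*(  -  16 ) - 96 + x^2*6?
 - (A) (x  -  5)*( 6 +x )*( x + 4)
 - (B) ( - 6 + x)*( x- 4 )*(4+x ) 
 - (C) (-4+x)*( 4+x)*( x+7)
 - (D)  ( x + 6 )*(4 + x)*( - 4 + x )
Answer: D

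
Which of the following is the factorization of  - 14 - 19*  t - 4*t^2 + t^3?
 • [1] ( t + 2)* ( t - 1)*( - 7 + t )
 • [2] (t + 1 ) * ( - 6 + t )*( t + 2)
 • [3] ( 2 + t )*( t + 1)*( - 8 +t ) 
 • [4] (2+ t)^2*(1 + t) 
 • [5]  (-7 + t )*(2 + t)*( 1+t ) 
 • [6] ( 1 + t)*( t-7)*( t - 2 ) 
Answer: 5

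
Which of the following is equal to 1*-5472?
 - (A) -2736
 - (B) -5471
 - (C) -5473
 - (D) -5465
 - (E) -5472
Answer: E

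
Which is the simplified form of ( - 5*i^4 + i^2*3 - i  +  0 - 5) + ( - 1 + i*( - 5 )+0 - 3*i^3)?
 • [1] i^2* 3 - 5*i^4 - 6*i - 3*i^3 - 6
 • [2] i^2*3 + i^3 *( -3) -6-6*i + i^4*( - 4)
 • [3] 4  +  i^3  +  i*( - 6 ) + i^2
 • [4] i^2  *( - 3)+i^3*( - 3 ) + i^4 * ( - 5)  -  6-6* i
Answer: 1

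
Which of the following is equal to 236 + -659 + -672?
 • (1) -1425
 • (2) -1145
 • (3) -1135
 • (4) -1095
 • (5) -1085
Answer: 4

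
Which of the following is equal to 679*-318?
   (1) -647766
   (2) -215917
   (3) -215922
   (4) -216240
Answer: 3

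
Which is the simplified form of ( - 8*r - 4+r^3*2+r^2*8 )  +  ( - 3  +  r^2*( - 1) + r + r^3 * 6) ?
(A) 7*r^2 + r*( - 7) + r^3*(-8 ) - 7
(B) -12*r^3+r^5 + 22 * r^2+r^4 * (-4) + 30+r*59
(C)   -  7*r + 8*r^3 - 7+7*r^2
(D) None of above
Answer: C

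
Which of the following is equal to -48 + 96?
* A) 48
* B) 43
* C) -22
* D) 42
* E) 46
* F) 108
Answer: A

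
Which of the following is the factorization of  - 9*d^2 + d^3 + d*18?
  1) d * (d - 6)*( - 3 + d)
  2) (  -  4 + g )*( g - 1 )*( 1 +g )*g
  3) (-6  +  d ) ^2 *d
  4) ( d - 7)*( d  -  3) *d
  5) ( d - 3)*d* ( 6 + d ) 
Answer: 1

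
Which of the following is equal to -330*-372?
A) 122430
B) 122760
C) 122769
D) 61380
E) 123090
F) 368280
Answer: B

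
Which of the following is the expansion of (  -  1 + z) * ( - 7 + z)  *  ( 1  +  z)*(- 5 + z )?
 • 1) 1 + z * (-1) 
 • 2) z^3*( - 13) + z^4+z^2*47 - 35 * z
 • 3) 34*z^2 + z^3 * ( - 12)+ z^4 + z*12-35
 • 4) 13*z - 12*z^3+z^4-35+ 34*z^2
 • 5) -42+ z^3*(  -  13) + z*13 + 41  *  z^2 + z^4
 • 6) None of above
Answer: 3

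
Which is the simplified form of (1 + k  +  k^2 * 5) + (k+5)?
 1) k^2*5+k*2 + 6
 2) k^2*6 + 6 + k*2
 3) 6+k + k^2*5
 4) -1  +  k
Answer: 1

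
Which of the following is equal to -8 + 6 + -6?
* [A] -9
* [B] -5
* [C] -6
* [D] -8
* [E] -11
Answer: D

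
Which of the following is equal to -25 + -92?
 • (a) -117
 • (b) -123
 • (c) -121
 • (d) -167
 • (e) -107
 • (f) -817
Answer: a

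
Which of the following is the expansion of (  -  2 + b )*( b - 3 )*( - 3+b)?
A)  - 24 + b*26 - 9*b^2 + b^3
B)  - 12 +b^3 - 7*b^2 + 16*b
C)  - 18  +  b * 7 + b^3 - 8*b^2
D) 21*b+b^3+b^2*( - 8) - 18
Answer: D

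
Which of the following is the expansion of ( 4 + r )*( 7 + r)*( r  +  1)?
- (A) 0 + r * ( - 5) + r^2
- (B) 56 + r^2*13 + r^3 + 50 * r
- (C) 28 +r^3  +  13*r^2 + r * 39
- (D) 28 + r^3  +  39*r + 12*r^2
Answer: D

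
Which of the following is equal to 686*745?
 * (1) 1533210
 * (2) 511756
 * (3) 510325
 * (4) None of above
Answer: 4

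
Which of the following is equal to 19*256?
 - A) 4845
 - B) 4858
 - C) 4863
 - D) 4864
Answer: D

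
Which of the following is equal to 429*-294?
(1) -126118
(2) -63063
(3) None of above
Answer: 3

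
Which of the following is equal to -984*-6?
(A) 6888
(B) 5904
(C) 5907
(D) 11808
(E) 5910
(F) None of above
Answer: B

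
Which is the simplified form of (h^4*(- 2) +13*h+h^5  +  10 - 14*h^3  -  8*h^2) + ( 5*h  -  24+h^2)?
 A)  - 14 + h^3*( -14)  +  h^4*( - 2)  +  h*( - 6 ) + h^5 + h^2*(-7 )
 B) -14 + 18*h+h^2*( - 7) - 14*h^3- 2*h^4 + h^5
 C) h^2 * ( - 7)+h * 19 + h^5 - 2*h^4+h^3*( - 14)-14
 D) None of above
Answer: B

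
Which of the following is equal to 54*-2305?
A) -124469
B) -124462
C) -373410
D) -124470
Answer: D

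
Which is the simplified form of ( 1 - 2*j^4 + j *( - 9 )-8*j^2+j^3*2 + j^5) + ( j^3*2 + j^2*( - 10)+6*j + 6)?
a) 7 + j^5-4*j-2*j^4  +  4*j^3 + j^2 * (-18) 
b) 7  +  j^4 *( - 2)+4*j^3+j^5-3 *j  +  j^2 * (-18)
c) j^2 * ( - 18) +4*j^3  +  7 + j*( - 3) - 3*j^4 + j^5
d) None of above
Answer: b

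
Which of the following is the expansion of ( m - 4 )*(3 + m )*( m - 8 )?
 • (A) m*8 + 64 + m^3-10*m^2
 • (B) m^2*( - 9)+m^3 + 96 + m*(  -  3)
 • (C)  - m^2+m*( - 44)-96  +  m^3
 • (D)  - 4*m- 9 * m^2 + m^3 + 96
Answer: D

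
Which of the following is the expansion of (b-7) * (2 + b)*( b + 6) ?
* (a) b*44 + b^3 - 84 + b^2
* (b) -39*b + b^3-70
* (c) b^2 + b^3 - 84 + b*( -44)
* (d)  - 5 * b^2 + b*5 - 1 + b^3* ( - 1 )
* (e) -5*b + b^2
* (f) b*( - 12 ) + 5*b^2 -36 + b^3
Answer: c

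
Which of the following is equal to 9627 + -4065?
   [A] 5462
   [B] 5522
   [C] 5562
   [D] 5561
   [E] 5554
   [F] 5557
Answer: C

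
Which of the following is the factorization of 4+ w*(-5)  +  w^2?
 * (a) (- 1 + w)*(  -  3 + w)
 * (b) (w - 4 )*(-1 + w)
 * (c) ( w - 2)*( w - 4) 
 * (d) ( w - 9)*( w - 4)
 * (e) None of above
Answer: b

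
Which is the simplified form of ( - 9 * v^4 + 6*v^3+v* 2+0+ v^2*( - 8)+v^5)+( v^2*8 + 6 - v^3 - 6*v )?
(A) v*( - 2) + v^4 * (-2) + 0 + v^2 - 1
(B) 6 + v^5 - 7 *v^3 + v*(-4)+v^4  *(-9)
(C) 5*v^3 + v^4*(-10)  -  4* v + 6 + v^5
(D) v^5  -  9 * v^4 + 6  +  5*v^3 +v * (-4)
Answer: D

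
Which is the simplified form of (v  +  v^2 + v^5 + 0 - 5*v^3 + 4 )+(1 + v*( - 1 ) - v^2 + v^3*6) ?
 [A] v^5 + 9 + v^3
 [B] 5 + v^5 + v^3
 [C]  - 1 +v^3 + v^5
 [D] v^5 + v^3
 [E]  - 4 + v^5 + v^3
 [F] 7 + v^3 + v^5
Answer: B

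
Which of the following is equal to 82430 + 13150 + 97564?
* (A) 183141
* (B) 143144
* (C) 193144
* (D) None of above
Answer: C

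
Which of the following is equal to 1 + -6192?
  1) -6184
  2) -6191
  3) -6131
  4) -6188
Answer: 2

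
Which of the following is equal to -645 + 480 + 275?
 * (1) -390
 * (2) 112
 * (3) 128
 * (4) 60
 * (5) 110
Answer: 5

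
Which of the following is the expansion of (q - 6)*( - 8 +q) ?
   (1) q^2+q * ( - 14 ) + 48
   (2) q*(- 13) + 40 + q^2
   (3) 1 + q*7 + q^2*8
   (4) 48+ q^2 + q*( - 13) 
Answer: 1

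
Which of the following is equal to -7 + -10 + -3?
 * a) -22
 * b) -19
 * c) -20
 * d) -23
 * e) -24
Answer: c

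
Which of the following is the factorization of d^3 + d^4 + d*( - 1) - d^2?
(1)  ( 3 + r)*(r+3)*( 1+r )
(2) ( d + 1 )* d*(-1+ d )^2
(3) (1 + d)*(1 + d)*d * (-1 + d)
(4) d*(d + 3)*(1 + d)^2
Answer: 3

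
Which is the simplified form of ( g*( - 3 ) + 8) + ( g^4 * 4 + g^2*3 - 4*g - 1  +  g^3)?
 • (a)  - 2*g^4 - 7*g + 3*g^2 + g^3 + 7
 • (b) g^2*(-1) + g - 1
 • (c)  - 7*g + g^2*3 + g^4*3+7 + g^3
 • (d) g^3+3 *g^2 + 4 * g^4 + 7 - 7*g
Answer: d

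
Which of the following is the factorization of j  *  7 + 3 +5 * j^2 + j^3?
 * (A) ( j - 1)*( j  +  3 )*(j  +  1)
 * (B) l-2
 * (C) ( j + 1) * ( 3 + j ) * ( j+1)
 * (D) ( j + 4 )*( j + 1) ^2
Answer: C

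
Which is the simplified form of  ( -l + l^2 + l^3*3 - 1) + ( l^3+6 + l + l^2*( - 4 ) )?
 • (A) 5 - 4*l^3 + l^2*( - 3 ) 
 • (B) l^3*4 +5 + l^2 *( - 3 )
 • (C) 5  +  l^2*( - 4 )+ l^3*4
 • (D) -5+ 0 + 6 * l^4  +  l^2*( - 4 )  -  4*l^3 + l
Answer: B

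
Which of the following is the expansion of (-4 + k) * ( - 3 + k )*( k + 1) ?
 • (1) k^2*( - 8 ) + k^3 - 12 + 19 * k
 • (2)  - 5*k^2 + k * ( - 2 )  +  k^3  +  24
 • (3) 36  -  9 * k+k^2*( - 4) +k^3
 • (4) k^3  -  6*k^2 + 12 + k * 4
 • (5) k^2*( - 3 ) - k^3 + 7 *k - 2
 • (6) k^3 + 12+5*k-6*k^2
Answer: 6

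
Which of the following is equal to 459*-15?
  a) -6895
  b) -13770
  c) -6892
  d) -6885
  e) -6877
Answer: d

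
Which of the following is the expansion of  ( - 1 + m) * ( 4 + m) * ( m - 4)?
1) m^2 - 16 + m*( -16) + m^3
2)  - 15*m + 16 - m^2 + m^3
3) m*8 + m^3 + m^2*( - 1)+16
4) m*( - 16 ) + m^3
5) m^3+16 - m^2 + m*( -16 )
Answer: 5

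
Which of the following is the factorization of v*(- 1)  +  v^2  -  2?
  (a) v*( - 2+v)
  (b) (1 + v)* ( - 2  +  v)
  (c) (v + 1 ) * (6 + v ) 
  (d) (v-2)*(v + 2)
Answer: b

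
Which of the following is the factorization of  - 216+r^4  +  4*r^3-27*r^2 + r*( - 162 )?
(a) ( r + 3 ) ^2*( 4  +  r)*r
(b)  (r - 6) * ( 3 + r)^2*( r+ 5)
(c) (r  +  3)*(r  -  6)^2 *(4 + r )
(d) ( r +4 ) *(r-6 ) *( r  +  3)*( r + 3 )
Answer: d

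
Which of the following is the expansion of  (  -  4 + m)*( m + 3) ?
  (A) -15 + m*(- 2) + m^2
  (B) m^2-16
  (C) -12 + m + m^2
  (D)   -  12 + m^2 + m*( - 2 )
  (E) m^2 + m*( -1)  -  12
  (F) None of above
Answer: E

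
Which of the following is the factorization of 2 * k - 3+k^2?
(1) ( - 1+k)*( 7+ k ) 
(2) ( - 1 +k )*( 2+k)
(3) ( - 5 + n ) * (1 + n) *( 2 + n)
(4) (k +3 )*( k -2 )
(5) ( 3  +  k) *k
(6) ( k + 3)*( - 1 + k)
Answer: 6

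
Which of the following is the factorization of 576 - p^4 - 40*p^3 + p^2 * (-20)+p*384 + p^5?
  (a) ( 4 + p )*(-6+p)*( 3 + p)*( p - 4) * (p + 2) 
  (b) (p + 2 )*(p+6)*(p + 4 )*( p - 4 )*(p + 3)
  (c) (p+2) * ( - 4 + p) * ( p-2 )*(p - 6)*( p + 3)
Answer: a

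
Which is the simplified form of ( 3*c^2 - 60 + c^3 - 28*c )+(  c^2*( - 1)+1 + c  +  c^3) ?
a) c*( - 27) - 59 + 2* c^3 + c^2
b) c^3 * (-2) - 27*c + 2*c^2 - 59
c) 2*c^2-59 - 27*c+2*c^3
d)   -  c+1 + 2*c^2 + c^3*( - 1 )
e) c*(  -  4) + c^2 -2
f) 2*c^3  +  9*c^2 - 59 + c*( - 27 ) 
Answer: c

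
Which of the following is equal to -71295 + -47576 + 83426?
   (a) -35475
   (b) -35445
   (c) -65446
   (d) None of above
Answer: b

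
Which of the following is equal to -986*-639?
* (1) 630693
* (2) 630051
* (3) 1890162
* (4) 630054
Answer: 4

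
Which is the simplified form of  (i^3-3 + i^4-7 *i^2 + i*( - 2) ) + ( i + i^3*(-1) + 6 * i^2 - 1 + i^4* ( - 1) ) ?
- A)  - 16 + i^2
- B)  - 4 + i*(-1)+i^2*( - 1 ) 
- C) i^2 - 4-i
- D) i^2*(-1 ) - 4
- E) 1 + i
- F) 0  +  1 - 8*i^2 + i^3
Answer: B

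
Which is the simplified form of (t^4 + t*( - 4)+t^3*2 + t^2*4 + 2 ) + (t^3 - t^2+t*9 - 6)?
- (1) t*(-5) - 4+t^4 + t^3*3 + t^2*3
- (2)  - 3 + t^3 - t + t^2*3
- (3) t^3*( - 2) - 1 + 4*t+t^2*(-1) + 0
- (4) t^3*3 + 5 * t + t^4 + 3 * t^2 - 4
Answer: 4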